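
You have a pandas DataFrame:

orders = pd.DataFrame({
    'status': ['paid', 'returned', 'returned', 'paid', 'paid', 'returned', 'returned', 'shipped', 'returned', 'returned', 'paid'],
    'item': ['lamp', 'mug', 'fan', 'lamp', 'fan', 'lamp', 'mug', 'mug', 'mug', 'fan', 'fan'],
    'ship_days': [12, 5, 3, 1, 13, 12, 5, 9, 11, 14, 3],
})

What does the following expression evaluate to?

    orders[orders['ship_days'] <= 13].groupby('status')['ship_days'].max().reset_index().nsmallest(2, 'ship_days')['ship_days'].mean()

filter rows where ship_days <= 13:
      status  item  ship_days
0       paid  lamp         12
1   returned   mug          5
2   returned   fan          3
3       paid  lamp          1
4       paid   fan         13
5   returned  lamp         12
6   returned   mug          5
7    shipped   mug          9
8   returned   mug         11
10      paid   fan          3
group by status, max of ship_days:
status
paid        13
returned    12
shipped      9
Name: ship_days, dtype: int64
reset_index():
     status  ship_days
0      paid         13
1  returned         12
2   shipped          9
take 2 rows with smallest ship_days:
     status  ship_days
2   shipped          9
1  returned         12
Taking the mean of column 'ship_days' gives 10.5.

10.5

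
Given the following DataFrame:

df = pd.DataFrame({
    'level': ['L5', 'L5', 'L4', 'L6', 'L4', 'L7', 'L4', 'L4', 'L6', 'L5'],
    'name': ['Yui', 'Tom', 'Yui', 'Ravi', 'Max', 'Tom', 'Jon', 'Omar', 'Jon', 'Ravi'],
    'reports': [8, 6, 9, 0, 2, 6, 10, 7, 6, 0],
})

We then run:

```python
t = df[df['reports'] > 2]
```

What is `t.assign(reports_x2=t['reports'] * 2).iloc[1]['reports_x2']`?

filter rows where reports > 2:
  level  name  reports
0    L5   Yui        8
1    L5   Tom        6
2    L4   Yui        9
5    L7   Tom        6
6    L4   Jon       10
7    L4  Omar        7
8    L6   Jon        6
add column reports_x2 = t['reports'] * 2:
  level  name  reports  reports_x2
0    L5   Yui        8          16
1    L5   Tom        6          12
2    L4   Yui        9          18
5    L7   Tom        6          12
6    L4   Jon       10          20
7    L4  Omar        7          14
8    L6   Jon        6          12
Then the value at position 1, column 'reports_x2': 12

12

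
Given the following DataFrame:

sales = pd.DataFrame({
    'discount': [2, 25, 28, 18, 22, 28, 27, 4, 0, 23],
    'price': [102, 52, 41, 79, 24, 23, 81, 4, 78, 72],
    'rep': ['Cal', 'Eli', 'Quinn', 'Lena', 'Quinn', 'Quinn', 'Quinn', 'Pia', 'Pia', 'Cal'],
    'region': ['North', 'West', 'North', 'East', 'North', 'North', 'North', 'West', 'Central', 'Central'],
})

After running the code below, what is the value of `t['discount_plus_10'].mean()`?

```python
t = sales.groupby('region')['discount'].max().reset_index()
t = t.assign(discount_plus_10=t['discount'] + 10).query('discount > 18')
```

35.3333333333

group by region, max of discount:
region
Central    23
East       18
North      28
West       25
Name: discount, dtype: int64
reset_index():
    region  discount
0  Central        23
1     East        18
2    North        28
3     West        25
add column discount_plus_10 = t['discount'] + 10:
    region  discount  discount_plus_10
0  Central        23                33
1     East        18                28
2    North        28                38
3     West        25                35
filter rows where discount > 18:
    region  discount  discount_plus_10
0  Central        23                33
2    North        28                38
3     West        25                35
Then the mean of column 'discount_plus_10': 35.3333333333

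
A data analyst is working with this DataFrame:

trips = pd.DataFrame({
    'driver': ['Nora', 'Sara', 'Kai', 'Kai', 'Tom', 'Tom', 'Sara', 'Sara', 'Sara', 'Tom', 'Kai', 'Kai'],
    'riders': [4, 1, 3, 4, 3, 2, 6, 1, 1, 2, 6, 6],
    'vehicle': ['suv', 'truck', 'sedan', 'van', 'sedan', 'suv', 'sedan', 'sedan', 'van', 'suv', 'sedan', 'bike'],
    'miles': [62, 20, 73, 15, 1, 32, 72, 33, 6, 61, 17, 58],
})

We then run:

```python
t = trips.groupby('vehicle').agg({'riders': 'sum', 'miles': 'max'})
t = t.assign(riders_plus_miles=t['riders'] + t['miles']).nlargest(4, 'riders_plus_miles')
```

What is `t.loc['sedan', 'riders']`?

19

group by vehicle: sum(riders), max(miles):
         riders  miles
vehicle               
bike          6     58
sedan        19     73
suv           8     62
truck         1     20
van           5     15
add column riders_plus_miles = t['riders'] + t['miles']:
         riders  miles  riders_plus_miles
vehicle                                  
bike          6     58                 64
sedan        19     73                 92
suv           8     62                 70
truck         1     20                 21
van           5     15                 20
take 4 rows with largest riders_plus_miles:
         riders  miles  riders_plus_miles
vehicle                                  
sedan        19     73                 92
suv           8     62                 70
bike          6     58                 64
truck         1     20                 21
Taking the value at row 'sedan', column 'riders' gives 19.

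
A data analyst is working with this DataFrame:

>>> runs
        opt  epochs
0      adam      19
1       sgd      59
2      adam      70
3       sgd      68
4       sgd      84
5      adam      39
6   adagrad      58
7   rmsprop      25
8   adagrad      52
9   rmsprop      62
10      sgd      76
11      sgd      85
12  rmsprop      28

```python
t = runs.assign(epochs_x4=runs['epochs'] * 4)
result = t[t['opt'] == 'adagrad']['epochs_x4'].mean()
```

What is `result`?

add column epochs_x4 = runs['epochs'] * 4:
        opt  epochs  epochs_x4
0      adam      19         76
1       sgd      59        236
2      adam      70        280
3       sgd      68        272
4       sgd      84        336
5      adam      39        156
6   adagrad      58        232
7   rmsprop      25        100
8   adagrad      52        208
9   rmsprop      62        248
10      sgd      76        304
11      sgd      85        340
12  rmsprop      28        112
filter rows where opt == 'adagrad':
       opt  epochs  epochs_x4
6  adagrad      58        232
8  adagrad      52        208

220.0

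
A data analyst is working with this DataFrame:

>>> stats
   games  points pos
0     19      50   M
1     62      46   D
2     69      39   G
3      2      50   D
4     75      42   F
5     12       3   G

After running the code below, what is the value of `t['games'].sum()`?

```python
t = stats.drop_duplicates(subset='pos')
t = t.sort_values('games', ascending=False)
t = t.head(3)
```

206

drop duplicate pos (keep=first):
   games  points pos
0     19      50   M
1     62      46   D
2     69      39   G
4     75      42   F
sort by games descending:
   games  points pos
4     75      42   F
2     69      39   G
1     62      46   D
0     19      50   M
take first 3 rows:
   games  points pos
4     75      42   F
2     69      39   G
1     62      46   D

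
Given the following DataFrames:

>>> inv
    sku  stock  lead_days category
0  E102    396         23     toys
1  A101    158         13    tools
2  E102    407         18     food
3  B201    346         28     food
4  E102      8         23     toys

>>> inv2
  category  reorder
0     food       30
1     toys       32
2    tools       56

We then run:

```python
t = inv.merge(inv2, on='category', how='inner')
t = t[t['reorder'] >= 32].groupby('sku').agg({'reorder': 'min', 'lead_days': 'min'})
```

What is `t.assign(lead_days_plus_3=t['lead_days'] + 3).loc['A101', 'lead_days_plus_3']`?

16

merge on 'category' (how='inner') → 5 rows:
    sku  stock  lead_days category  reorder
0  E102    396         23     toys       32
1  A101    158         13    tools       56
2  E102    407         18     food       30
3  B201    346         28     food       30
4  E102      8         23     toys       32
filter rows where reorder >= 32:
    sku  stock  lead_days category  reorder
0  E102    396         23     toys       32
1  A101    158         13    tools       56
4  E102      8         23     toys       32
group by sku: min(reorder), min(lead_days):
      reorder  lead_days
sku                     
A101       56         13
E102       32         23
add column lead_days_plus_3 = t['lead_days'] + 3:
      reorder  lead_days  lead_days_plus_3
sku                                       
A101       56         13                16
E102       32         23                26
Taking the value at row 'A101', column 'lead_days_plus_3' gives 16.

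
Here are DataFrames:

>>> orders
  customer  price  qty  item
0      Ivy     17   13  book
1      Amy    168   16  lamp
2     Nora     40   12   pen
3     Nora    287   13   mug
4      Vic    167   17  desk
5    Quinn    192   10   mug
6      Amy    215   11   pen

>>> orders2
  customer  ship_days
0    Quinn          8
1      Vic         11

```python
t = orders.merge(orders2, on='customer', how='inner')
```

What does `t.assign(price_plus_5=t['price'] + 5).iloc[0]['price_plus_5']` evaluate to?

172

merge on 'customer' (how='inner') → 2 rows:
  customer  price  qty  item  ship_days
0      Vic    167   17  desk         11
1    Quinn    192   10   mug          8
add column price_plus_5 = t['price'] + 5:
  customer  price  qty  item  ship_days  price_plus_5
0      Vic    167   17  desk         11           172
1    Quinn    192   10   mug          8           197
Reading off the value at position 0, column 'price_plus_5', we get 172.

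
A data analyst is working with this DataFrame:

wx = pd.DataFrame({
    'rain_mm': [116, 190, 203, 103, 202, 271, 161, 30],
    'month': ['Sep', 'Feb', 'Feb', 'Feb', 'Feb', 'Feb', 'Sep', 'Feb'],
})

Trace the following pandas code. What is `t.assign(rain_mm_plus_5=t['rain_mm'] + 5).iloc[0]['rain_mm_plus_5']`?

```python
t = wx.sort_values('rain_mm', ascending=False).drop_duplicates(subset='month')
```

276

sort by rain_mm descending:
   rain_mm month
5      271   Feb
2      203   Feb
4      202   Feb
1      190   Feb
6      161   Sep
0      116   Sep
3      103   Feb
7       30   Feb
drop duplicate month (keep=first):
   rain_mm month
5      271   Feb
6      161   Sep
add column rain_mm_plus_5 = t['rain_mm'] + 5:
   rain_mm month  rain_mm_plus_5
5      271   Feb             276
6      161   Sep             166
Hence 276.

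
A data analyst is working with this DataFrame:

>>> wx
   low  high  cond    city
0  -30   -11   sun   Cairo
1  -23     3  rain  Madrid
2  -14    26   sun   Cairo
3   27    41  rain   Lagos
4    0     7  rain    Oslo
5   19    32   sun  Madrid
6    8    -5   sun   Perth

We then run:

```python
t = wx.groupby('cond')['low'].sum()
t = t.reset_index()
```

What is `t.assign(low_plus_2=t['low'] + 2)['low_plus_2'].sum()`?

-9

group by cond, sum of low:
cond
rain     4
sun    -17
Name: low, dtype: int64
reset_index():
   cond  low
0  rain    4
1   sun  -17
add column low_plus_2 = t['low'] + 2:
   cond  low  low_plus_2
0  rain    4           6
1   sun  -17         -15
Taking the sum of column 'low_plus_2' gives -9.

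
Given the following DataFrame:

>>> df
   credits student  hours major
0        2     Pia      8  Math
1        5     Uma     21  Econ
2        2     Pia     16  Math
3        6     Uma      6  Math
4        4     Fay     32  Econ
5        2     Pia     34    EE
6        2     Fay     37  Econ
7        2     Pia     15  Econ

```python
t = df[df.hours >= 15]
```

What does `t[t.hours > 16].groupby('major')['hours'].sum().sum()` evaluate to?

filter rows where hours >= 15:
   credits student  hours major
1        5     Uma     21  Econ
2        2     Pia     16  Math
4        4     Fay     32  Econ
5        2     Pia     34    EE
6        2     Fay     37  Econ
7        2     Pia     15  Econ
filter rows where hours > 16:
   credits student  hours major
1        5     Uma     21  Econ
4        4     Fay     32  Econ
5        2     Pia     34    EE
6        2     Fay     37  Econ
group by major, sum of hours:
major
EE      34
Econ    90
Name: hours, dtype: int64
Reading off the sum of the resulting series, we get 124.

124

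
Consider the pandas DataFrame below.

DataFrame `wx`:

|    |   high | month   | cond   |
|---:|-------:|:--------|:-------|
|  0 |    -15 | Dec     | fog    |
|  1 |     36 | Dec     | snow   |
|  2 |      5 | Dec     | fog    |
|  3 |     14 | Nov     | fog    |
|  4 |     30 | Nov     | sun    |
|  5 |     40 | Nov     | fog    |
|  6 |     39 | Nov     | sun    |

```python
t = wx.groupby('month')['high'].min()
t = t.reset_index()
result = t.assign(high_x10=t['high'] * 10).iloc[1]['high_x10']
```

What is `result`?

140

group by month, min of high:
month
Dec   -15
Nov    14
Name: high, dtype: int64
reset_index():
  month  high
0   Dec   -15
1   Nov    14
add column high_x10 = t['high'] * 10:
  month  high  high_x10
0   Dec   -15      -150
1   Nov    14       140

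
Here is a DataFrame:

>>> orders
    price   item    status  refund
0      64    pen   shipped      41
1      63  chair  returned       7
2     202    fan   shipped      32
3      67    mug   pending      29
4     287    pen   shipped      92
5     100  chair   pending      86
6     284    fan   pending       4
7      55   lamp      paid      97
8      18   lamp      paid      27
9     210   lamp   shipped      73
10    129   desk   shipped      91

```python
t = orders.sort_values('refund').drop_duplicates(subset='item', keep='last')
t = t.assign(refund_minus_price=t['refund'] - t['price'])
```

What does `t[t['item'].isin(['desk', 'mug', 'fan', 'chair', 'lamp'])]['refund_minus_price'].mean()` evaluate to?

-43.6

sort by refund:
    price   item    status  refund
6     284    fan   pending       4
1      63  chair  returned       7
8      18   lamp      paid      27
3      67    mug   pending      29
2     202    fan   shipped      32
0      64    pen   shipped      41
9     210   lamp   shipped      73
5     100  chair   pending      86
10    129   desk   shipped      91
4     287    pen   shipped      92
7      55   lamp      paid      97
drop duplicate item (keep=last):
    price   item   status  refund
3      67    mug  pending      29
2     202    fan  shipped      32
5     100  chair  pending      86
10    129   desk  shipped      91
4     287    pen  shipped      92
7      55   lamp     paid      97
add column refund_minus_price = t['refund'] - t['price']:
    price   item   status  refund  refund_minus_price
3      67    mug  pending      29                 -38
2     202    fan  shipped      32                -170
5     100  chair  pending      86                 -14
10    129   desk  shipped      91                 -38
4     287    pen  shipped      92                -195
7      55   lamp     paid      97                  42
filter rows where item in ['desk', 'mug', 'fan', 'chair', 'lamp']:
    price   item   status  refund  refund_minus_price
3      67    mug  pending      29                 -38
2     202    fan  shipped      32                -170
5     100  chair  pending      86                 -14
10    129   desk  shipped      91                 -38
7      55   lamp     paid      97                  42
mean of column 'refund_minus_price' → -43.6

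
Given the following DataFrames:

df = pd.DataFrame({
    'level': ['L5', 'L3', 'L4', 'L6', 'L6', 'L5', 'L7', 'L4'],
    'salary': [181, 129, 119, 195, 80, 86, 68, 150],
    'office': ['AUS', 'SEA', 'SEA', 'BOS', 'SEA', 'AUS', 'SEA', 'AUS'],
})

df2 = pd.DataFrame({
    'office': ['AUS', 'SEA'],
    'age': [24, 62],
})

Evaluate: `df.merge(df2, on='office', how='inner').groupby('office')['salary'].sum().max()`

merge on 'office' (how='inner') → 7 rows:
  level  salary office  age
0    L5     181    AUS   24
1    L3     129    SEA   62
2    L4     119    SEA   62
3    L6      80    SEA   62
4    L5      86    AUS   24
5    L7      68    SEA   62
6    L4     150    AUS   24
group by office, sum of salary:
office
AUS    417
SEA    396
Name: salary, dtype: int64

417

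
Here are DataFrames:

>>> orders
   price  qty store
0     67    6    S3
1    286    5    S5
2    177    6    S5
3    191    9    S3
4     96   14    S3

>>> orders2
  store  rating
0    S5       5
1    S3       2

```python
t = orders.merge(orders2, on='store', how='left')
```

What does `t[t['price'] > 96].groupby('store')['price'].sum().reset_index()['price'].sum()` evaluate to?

654

merge on 'store' (how='left') → 5 rows:
   price  qty store  rating
0     67    6    S3       2
1    286    5    S5       5
2    177    6    S5       5
3    191    9    S3       2
4     96   14    S3       2
filter rows where price > 96:
   price  qty store  rating
1    286    5    S5       5
2    177    6    S5       5
3    191    9    S3       2
group by store, sum of price:
store
S3    191
S5    463
Name: price, dtype: int64
reset_index():
  store  price
0    S3    191
1    S5    463
Finally, sum of column 'price' = 654.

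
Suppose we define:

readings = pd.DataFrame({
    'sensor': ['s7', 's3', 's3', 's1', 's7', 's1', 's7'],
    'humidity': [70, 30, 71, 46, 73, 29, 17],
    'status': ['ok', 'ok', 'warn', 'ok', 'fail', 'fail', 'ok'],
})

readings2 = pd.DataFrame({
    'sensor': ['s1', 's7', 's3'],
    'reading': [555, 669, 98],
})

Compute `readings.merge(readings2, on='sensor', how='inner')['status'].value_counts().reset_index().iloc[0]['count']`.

4

merge on 'sensor' (how='inner') → 7 rows:
  sensor  humidity status  reading
0     s7        70     ok      669
1     s3        30     ok       98
2     s3        71   warn       98
3     s1        46     ok      555
4     s7        73   fail      669
5     s1        29   fail      555
6     s7        17     ok      669
value_counts of status:
status
ok      4
fail    2
warn    1
Name: count, dtype: int64
reset_index():
  status  count
0     ok      4
1   fail      2
2   warn      1
Then the value at position 0, column 'count': 4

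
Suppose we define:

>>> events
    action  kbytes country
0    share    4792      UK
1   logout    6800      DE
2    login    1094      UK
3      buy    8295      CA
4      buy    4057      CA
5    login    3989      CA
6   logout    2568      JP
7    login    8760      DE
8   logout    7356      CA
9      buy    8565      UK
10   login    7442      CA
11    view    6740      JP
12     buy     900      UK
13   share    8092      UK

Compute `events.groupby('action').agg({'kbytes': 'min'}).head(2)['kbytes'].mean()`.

997.0

group by action, min of kbytes:
        kbytes
action        
buy        900
login     1094
logout    2568
share     4792
view      6740
take first 2 rows:
        kbytes
action        
buy        900
login     1094
Taking the mean of column 'kbytes' gives 997.0.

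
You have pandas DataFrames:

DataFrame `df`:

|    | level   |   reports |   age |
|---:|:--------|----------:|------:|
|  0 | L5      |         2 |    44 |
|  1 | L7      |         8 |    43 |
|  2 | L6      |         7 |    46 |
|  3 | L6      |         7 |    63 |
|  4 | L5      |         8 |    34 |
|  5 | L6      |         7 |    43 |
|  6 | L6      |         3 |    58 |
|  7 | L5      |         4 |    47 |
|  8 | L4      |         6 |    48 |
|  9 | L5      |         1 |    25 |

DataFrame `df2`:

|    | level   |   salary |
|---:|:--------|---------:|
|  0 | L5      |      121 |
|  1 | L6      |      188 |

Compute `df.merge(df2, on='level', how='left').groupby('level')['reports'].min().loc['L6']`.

merge on 'level' (how='left') → 10 rows:
  level  reports  age  salary
0    L5        2   44   121.0
1    L7        8   43     NaN
2    L6        7   46   188.0
3    L6        7   63   188.0
4    L5        8   34   121.0
5    L6        7   43   188.0
6    L6        3   58   188.0
7    L5        4   47   121.0
8    L4        6   48     NaN
9    L5        1   25   121.0
group by level, min of reports:
level
L4    6
L5    1
L6    3
L7    8
Name: reports, dtype: int64
Finally, value at index 'L6' = 3.

3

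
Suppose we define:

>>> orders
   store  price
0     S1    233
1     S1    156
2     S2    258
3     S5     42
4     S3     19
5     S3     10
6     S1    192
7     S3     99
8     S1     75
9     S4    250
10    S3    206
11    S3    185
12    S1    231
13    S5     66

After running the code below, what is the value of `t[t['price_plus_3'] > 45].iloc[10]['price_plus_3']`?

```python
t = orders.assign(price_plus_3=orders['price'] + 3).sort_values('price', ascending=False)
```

69

add column price_plus_3 = orders['price'] + 3:
   store  price  price_plus_3
0     S1    233           236
1     S1    156           159
2     S2    258           261
3     S5     42            45
4     S3     19            22
5     S3     10            13
6     S1    192           195
7     S3     99           102
8     S1     75            78
9     S4    250           253
10    S3    206           209
11    S3    185           188
12    S1    231           234
13    S5     66            69
sort by price descending:
   store  price  price_plus_3
2     S2    258           261
9     S4    250           253
0     S1    233           236
12    S1    231           234
10    S3    206           209
6     S1    192           195
11    S3    185           188
1     S1    156           159
7     S3     99           102
8     S1     75            78
13    S5     66            69
3     S5     42            45
4     S3     19            22
5     S3     10            13
filter rows where price_plus_3 > 45:
   store  price  price_plus_3
2     S2    258           261
9     S4    250           253
0     S1    233           236
12    S1    231           234
10    S3    206           209
6     S1    192           195
11    S3    185           188
1     S1    156           159
7     S3     99           102
8     S1     75            78
13    S5     66            69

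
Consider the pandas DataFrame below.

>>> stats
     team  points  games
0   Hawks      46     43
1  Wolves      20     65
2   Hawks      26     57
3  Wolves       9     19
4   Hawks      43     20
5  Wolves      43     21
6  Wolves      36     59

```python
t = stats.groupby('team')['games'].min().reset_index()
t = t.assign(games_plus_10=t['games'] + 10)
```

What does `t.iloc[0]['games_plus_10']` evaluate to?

group by team, min of games:
team
Hawks     20
Wolves    19
Name: games, dtype: int64
reset_index():
     team  games
0   Hawks     20
1  Wolves     19
add column games_plus_10 = t['games'] + 10:
     team  games  games_plus_10
0   Hawks     20             30
1  Wolves     19             29
So iloc[0]['games_plus_10'] = 30.

30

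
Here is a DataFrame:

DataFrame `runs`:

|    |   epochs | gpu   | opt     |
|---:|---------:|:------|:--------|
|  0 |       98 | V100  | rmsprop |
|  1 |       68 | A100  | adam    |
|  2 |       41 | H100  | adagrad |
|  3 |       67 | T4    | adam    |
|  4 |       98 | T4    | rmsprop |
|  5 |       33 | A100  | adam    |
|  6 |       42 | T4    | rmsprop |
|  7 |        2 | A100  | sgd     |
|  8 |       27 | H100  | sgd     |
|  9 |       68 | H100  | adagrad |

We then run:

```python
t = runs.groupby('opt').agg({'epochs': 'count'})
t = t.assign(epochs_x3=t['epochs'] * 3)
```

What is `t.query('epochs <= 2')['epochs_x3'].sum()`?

group by opt, count of epochs:
         epochs
opt            
adagrad       2
adam          3
rmsprop       3
sgd           2
add column epochs_x3 = t['epochs'] * 3:
         epochs  epochs_x3
opt                       
adagrad       2          6
adam          3          9
rmsprop       3          9
sgd           2          6
filter rows where epochs <= 2:
         epochs  epochs_x3
opt                       
adagrad       2          6
sgd           2          6

12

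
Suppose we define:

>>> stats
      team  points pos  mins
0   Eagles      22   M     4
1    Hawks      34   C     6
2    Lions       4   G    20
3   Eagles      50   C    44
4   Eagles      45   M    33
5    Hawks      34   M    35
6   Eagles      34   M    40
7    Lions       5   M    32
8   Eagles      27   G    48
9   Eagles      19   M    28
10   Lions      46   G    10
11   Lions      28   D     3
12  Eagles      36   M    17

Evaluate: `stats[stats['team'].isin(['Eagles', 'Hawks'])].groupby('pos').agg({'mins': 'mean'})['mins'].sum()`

filter rows where team in ['Eagles', 'Hawks']:
      team  points pos  mins
0   Eagles      22   M     4
1    Hawks      34   C     6
3   Eagles      50   C    44
4   Eagles      45   M    33
5    Hawks      34   M    35
6   Eagles      34   M    40
8   Eagles      27   G    48
9   Eagles      19   M    28
12  Eagles      36   M    17
group by pos, mean of mins:
          mins
pos           
C    25.000000
G    48.000000
M    26.166667

99.1666666667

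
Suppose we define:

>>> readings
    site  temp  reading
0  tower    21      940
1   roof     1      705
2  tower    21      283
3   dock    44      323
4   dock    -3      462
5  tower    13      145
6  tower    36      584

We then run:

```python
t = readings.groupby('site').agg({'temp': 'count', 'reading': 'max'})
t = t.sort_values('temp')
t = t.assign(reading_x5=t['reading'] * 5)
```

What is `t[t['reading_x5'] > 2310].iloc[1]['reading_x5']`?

4700

group by site: count(temp), max(reading):
       temp  reading
site                
dock      2      462
roof      1      705
tower     4      940
sort by temp:
       temp  reading
site                
roof      1      705
dock      2      462
tower     4      940
add column reading_x5 = t['reading'] * 5:
       temp  reading  reading_x5
site                            
roof      1      705        3525
dock      2      462        2310
tower     4      940        4700
filter rows where reading_x5 > 2310:
       temp  reading  reading_x5
site                            
roof      1      705        3525
tower     4      940        4700
Reading off the value at position 1, column 'reading_x5', we get 4700.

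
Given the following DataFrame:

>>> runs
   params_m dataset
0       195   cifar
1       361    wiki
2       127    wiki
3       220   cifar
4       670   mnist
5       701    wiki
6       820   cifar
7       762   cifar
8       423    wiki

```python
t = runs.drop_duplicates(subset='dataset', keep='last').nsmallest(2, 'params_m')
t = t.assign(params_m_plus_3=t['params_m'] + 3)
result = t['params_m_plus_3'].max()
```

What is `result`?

drop duplicate dataset (keep=last):
   params_m dataset
4       670   mnist
7       762   cifar
8       423    wiki
take 2 rows with smallest params_m:
   params_m dataset
8       423    wiki
4       670   mnist
add column params_m_plus_3 = t['params_m'] + 3:
   params_m dataset  params_m_plus_3
8       423    wiki              426
4       670   mnist              673

673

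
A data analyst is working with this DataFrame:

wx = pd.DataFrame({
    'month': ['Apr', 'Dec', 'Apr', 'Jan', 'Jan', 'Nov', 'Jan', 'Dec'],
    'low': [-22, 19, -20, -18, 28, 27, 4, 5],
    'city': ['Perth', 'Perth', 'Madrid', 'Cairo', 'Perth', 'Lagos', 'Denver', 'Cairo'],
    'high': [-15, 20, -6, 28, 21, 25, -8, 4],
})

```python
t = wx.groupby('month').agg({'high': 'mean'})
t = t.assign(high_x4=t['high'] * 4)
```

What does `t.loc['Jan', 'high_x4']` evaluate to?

group by month, mean of high:
            high
month           
Apr   -10.500000
Dec    12.000000
Jan    13.666667
Nov    25.000000
add column high_x4 = t['high'] * 4:
            high     high_x4
month                       
Apr   -10.500000  -42.000000
Dec    12.000000   48.000000
Jan    13.666667   54.666667
Nov    25.000000  100.000000
Finally, value at row 'Jan', column 'high_x4' = 54.6666666667.

54.6666666667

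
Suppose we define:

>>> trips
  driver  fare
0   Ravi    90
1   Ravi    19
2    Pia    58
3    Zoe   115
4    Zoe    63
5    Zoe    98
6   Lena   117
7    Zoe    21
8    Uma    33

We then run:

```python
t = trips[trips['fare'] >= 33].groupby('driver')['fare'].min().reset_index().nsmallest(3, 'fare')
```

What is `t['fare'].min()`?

filter rows where fare >= 33:
  driver  fare
0   Ravi    90
2    Pia    58
3    Zoe   115
4    Zoe    63
5    Zoe    98
6   Lena   117
8    Uma    33
group by driver, min of fare:
driver
Lena    117
Pia      58
Ravi     90
Uma      33
Zoe      63
Name: fare, dtype: int64
reset_index():
  driver  fare
0   Lena   117
1    Pia    58
2   Ravi    90
3    Uma    33
4    Zoe    63
take 3 rows with smallest fare:
  driver  fare
3    Uma    33
1    Pia    58
4    Zoe    63
Finally, min of column 'fare' = 33.

33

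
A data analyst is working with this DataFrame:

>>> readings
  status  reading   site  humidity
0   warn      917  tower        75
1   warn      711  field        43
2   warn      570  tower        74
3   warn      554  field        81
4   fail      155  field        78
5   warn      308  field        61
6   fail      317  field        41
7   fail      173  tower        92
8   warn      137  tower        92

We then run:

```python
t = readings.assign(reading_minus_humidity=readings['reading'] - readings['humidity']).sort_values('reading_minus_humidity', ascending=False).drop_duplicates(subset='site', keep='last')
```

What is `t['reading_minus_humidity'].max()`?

77

add column reading_minus_humidity = readings['reading'] - readings['humidity']:
  status  reading   site  humidity  reading_minus_humidity
0   warn      917  tower        75                     842
1   warn      711  field        43                     668
2   warn      570  tower        74                     496
3   warn      554  field        81                     473
4   fail      155  field        78                      77
5   warn      308  field        61                     247
6   fail      317  field        41                     276
7   fail      173  tower        92                      81
8   warn      137  tower        92                      45
sort by reading_minus_humidity descending:
  status  reading   site  humidity  reading_minus_humidity
0   warn      917  tower        75                     842
1   warn      711  field        43                     668
2   warn      570  tower        74                     496
3   warn      554  field        81                     473
6   fail      317  field        41                     276
5   warn      308  field        61                     247
7   fail      173  tower        92                      81
4   fail      155  field        78                      77
8   warn      137  tower        92                      45
drop duplicate site (keep=last):
  status  reading   site  humidity  reading_minus_humidity
4   fail      155  field        78                      77
8   warn      137  tower        92                      45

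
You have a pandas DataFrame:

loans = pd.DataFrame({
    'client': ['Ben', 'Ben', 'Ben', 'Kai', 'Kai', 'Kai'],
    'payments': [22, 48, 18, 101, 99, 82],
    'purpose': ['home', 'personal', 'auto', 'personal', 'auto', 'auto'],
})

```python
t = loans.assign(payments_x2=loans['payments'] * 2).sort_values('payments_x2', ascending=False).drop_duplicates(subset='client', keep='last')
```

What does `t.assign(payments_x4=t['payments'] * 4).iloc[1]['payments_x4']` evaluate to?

add column payments_x2 = loans['payments'] * 2:
  client  payments   purpose  payments_x2
0    Ben        22      home           44
1    Ben        48  personal           96
2    Ben        18      auto           36
3    Kai       101  personal          202
4    Kai        99      auto          198
5    Kai        82      auto          164
sort by payments_x2 descending:
  client  payments   purpose  payments_x2
3    Kai       101  personal          202
4    Kai        99      auto          198
5    Kai        82      auto          164
1    Ben        48  personal           96
0    Ben        22      home           44
2    Ben        18      auto           36
drop duplicate client (keep=last):
  client  payments purpose  payments_x2
5    Kai        82    auto          164
2    Ben        18    auto           36
add column payments_x4 = t['payments'] * 4:
  client  payments purpose  payments_x2  payments_x4
5    Kai        82    auto          164          328
2    Ben        18    auto           36           72
Then the value at position 1, column 'payments_x4': 72

72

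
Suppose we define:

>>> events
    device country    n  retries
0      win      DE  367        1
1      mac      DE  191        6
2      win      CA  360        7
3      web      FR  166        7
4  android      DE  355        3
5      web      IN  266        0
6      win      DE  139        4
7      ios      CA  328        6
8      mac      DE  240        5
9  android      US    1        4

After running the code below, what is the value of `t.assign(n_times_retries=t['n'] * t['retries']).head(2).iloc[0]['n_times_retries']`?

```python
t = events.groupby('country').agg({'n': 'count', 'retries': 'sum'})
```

26

group by country: count(n), sum(retries):
         n  retries
country            
CA       2       13
DE       5       19
FR       1        7
IN       1        0
US       1        4
add column n_times_retries = t['n'] * t['retries']:
         n  retries  n_times_retries
country                             
CA       2       13               26
DE       5       19               95
FR       1        7                7
IN       1        0                0
US       1        4                4
take first 2 rows:
         n  retries  n_times_retries
country                             
CA       2       13               26
DE       5       19               95
value at position 0, column 'n_times_retries' → 26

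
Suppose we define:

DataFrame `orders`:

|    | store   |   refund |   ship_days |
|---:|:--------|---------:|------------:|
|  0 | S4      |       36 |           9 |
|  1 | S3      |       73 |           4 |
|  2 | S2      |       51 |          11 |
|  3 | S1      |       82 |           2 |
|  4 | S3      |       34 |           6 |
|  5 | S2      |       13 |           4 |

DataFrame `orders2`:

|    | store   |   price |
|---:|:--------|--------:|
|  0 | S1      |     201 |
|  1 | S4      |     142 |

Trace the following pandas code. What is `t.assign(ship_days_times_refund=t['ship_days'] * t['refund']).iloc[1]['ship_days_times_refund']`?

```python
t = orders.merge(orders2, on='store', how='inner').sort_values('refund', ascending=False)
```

merge on 'store' (how='inner') → 2 rows:
  store  refund  ship_days  price
0    S4      36          9    142
1    S1      82          2    201
sort by refund descending:
  store  refund  ship_days  price
1    S1      82          2    201
0    S4      36          9    142
add column ship_days_times_refund = t['ship_days'] * t['refund']:
  store  refund  ship_days  price  ship_days_times_refund
1    S1      82          2    201                     164
0    S4      36          9    142                     324
Hence 324.

324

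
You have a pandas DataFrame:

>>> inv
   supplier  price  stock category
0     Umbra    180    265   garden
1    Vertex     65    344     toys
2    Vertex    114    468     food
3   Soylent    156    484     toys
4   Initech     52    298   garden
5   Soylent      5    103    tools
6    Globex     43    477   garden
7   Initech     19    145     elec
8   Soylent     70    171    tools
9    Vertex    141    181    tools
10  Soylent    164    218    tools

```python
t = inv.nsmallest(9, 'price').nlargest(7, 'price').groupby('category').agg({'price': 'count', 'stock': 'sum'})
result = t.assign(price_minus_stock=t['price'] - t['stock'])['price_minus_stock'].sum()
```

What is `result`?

take 9 rows with smallest price:
  supplier  price  stock category
5  Soylent      5    103    tools
7  Initech     19    145     elec
6   Globex     43    477   garden
4  Initech     52    298   garden
1   Vertex     65    344     toys
8  Soylent     70    171    tools
2   Vertex    114    468     food
9   Vertex    141    181    tools
3  Soylent    156    484     toys
take 7 rows with largest price:
  supplier  price  stock category
3  Soylent    156    484     toys
9   Vertex    141    181    tools
2   Vertex    114    468     food
8  Soylent     70    171    tools
1   Vertex     65    344     toys
4  Initech     52    298   garden
6   Globex     43    477   garden
group by category: count(price), sum(stock):
          price  stock
category              
food          1    468
garden        2    775
tools         2    352
toys          2    828
add column price_minus_stock = t['price'] - t['stock']:
          price  stock  price_minus_stock
category                                 
food          1    468               -467
garden        2    775               -773
tools         2    352               -350
toys          2    828               -826

-2416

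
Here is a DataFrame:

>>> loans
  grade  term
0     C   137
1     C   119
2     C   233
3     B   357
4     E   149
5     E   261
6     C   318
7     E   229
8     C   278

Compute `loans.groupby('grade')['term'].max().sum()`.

936

group by grade, max of term:
grade
B    357
C    318
E    261
Name: term, dtype: int64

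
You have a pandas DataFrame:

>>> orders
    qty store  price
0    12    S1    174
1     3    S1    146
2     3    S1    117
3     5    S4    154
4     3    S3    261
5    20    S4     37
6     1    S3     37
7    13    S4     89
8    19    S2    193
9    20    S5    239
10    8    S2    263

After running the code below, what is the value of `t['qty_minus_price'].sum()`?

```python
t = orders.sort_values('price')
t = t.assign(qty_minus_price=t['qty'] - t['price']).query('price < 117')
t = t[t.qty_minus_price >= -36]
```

-53

sort by price:
    qty store  price
5    20    S4     37
6     1    S3     37
7    13    S4     89
2     3    S1    117
1     3    S1    146
3     5    S4    154
0    12    S1    174
8    19    S2    193
9    20    S5    239
4     3    S3    261
10    8    S2    263
add column qty_minus_price = t['qty'] - t['price']:
    qty store  price  qty_minus_price
5    20    S4     37              -17
6     1    S3     37              -36
7    13    S4     89              -76
2     3    S1    117             -114
1     3    S1    146             -143
3     5    S4    154             -149
0    12    S1    174             -162
8    19    S2    193             -174
9    20    S5    239             -219
4     3    S3    261             -258
10    8    S2    263             -255
filter rows where price < 117:
   qty store  price  qty_minus_price
5   20    S4     37              -17
6    1    S3     37              -36
7   13    S4     89              -76
filter rows where qty_minus_price >= -36:
   qty store  price  qty_minus_price
5   20    S4     37              -17
6    1    S3     37              -36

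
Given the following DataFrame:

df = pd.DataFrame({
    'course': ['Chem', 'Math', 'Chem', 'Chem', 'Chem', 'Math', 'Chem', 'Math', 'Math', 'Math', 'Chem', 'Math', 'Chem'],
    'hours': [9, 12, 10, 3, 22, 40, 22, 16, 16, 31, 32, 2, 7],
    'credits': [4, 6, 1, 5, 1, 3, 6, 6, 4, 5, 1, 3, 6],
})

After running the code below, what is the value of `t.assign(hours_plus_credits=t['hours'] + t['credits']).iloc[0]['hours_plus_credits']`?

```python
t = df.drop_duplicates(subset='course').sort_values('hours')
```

drop duplicate course (keep=first):
  course  hours  credits
0   Chem      9        4
1   Math     12        6
sort by hours:
  course  hours  credits
0   Chem      9        4
1   Math     12        6
add column hours_plus_credits = t['hours'] + t['credits']:
  course  hours  credits  hours_plus_credits
0   Chem      9        4                  13
1   Math     12        6                  18

13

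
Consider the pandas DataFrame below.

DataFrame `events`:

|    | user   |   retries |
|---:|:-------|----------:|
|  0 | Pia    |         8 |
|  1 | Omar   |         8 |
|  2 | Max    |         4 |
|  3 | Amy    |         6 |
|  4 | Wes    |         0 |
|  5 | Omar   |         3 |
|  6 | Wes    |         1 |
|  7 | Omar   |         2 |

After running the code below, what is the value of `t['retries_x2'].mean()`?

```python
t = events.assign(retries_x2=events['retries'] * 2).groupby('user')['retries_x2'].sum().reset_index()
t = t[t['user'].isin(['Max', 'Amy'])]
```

add column retries_x2 = events['retries'] * 2:
   user  retries  retries_x2
0   Pia        8          16
1  Omar        8          16
2   Max        4           8
3   Amy        6          12
4   Wes        0           0
5  Omar        3           6
6   Wes        1           2
7  Omar        2           4
group by user, sum of retries_x2:
user
Amy     12
Max      8
Omar    26
Pia     16
Wes      2
Name: retries_x2, dtype: int64
reset_index():
   user  retries_x2
0   Amy          12
1   Max           8
2  Omar          26
3   Pia          16
4   Wes           2
filter rows where user in ['Max', 'Amy']:
  user  retries_x2
0  Amy          12
1  Max           8

10.0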